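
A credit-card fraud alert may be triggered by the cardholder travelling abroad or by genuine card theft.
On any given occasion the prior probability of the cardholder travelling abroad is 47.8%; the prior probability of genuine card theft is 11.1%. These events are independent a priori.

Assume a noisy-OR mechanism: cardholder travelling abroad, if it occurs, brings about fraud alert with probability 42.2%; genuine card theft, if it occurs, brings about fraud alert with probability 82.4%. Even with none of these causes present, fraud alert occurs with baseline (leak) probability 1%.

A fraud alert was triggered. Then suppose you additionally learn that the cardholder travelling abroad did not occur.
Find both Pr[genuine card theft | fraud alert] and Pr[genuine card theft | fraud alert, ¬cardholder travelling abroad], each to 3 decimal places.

Pr[genuine card theft | fraud alert] ≈ 0.339; Pr[genuine card theft | fraud alert, ¬cardholder travelling abroad] ≈ 0.912

Under noisy-OR, P(fraud alert | causes) = 1 − (1−0.01)·∏(1−qᵢ) over the active causes.
By total probability over the 4 (cardholder travelling abroad, genuine card theft) configurations:
  P(fraud alert) = 0.01·0.522·0.889 + 0.82576·0.522·0.111 + 0.42778·0.478·0.889 + 0.899289·0.478·0.111
        = 0.004641 + 0.047846 + 0.181782 + 0.047714 = 0.281983
The terms with genuine card theft present sum to 0.095560, so
  P(genuine card theft | fraud alert) = 0.095560 / 0.281983 ≈ 0.339

Now also conditioning on cardholder travelling abroad≠true:
Enumerate both values of genuine card theft and weight by the priors:
  P(fraud alert | ¬cardholder travelling abroad) = 0.01·0.889 + 0.82576·0.111
        = 0.008890 + 0.091659 = 0.100549
Configurations with genuine card theft contribute 0.091659, so
  P(genuine card theft | fraud alert, ¬cardholder travelling abroad) = 0.091659 / 0.100549 ≈ 0.912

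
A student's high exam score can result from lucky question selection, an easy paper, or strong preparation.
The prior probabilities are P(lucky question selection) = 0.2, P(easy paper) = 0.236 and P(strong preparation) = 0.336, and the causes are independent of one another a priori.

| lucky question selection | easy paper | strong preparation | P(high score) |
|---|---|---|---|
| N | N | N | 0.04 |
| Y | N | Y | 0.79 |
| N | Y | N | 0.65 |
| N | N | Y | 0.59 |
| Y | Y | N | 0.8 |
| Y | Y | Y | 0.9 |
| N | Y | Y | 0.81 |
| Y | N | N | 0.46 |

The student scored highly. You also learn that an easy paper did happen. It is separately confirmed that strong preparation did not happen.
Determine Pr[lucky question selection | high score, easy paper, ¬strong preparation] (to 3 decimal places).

Pr[lucky question selection | high score, easy paper, ¬strong preparation] ≈ 0.235

Numerator (weight on configurations with lucky question selection): 0.8·0.2 = 0.160000
The normalizing constant is 0.65·0.8 + 0.8·0.2 = 0.680000
P(lucky question selection | high score, easy paper, ¬strong preparation) = 0.160000/0.680000 ≈ 0.235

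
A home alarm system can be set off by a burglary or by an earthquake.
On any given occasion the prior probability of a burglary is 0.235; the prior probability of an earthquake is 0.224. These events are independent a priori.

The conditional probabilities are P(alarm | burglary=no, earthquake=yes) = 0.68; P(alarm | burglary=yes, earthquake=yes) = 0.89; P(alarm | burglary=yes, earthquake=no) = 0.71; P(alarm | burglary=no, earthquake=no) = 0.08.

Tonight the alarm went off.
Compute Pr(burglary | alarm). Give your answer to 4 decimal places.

P(alarm) = 0.08*0.765*0.776 + 0.68*0.765*0.224 + 0.71*0.235*0.776 + 0.89*0.235*0.224 = 0.047491 + 0.116525 + 0.129476 + 0.046850 = 0.340342
Restricting to configurations with burglary present: 0.129476 + 0.046850 = 0.176326.
Hence the posterior is 0.176326/0.340342 ≈ 0.5181.

Pr(burglary | alarm) ≈ 0.5181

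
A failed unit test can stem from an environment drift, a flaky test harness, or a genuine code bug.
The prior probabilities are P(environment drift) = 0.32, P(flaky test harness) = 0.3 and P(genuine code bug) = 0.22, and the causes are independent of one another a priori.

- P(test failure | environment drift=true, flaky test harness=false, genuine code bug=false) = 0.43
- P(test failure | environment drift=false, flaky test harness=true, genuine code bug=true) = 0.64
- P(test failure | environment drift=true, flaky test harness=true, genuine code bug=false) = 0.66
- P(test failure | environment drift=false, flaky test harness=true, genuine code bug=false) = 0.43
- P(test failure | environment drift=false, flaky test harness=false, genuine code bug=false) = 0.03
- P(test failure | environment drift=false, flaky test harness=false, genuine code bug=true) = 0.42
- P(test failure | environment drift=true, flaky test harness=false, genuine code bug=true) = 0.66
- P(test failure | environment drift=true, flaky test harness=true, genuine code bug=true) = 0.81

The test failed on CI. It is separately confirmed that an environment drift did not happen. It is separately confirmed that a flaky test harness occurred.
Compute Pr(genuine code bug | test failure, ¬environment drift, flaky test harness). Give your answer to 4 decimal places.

P(test failure | ¬environment drift, flaky test harness) = 0.43*0.78 + 0.64*0.22 = 0.335400 + 0.140800 = 0.476200
The genuine code bug-present share is 0.64*0.22 = 0.140800.
So P(genuine code bug | test failure, ¬environment drift, flaky test harness) = 0.140800/0.476200 ≈ 0.2957.

Pr(genuine code bug | test failure, ¬environment drift, flaky test harness) ≈ 0.2957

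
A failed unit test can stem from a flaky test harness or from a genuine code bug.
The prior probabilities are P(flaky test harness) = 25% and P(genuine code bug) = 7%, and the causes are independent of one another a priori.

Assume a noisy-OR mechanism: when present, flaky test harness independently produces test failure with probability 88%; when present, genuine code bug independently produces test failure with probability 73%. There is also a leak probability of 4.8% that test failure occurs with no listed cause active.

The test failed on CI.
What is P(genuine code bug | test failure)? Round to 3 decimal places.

P(genuine code bug | test failure) ≈ 0.189

Under noisy-OR, P(test failure | causes) = 1 − (1−0.048)·∏(1−qᵢ) over the active causes.
Weight on genuine code bug=true, given the evidence: 0.039005 + 0.016960 = 0.055965
Denominator P(test failure): 0.048×0.75×0.93 + 0.74296×0.75×0.07 + 0.88576×0.25×0.93 + 0.969155×0.25×0.07 = 0.295384
Posterior = 0.055965 / 0.295384 ≈ 0.189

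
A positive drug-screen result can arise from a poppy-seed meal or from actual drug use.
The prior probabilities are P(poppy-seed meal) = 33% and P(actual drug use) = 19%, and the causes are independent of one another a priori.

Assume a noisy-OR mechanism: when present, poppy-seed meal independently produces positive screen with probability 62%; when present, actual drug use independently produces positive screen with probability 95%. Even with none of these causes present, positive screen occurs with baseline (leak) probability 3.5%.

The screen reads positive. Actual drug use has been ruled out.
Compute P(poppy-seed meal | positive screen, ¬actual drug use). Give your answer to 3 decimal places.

Under noisy-OR, P(positive screen | causes) = 1 − (1−0.035)·∏(1−qᵢ) over the active causes.
Numerator (weight on configurations with poppy-seed meal): 0.6333×0.33 = 0.208989
Denominator P(positive screen | ¬actual drug use): 0.035×0.67 + 0.6333×0.33 = 0.232439
P(poppy-seed meal | positive screen, ¬actual drug use) = 0.208989/0.232439 ≈ 0.899

P(poppy-seed meal | positive screen, ¬actual drug use) ≈ 0.899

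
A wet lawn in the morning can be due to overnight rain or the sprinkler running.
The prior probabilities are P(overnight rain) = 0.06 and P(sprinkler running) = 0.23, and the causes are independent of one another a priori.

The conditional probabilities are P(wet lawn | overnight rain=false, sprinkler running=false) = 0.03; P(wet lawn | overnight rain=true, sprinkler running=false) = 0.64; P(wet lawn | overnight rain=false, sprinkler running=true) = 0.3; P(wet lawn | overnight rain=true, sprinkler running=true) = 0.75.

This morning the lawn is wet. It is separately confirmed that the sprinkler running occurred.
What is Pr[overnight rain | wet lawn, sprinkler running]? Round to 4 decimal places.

Pr[overnight rain | wet lawn, sprinkler running] ≈ 0.1376

Numerator (weight on configurations with overnight rain): 0.75×0.06 = 0.045000
Denominator P(wet lawn | sprinkler running): 0.3×0.94 + 0.75×0.06 = 0.327000
P(overnight rain | wet lawn, sprinkler running) = 0.045000/0.327000 ≈ 0.1376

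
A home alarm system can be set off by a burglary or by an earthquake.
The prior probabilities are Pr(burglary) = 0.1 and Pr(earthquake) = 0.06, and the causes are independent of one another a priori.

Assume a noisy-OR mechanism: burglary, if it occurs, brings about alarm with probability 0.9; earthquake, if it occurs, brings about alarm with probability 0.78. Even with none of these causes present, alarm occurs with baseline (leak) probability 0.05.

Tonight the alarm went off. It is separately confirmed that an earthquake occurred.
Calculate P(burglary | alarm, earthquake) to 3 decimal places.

Under noisy-OR, P(alarm | causes) = 1 − (1−0.05)·∏(1−qᵢ) over the active causes.
By total probability over both values of burglary:
  P(alarm | earthquake) = 0.791·0.9 + 0.9791·0.1
        = 0.711900 + 0.097910 = 0.809810
Configurations with burglary contribute 0.097910, so
  P(burglary | alarm, earthquake) = 0.097910 / 0.809810 ≈ 0.121

P(burglary | alarm, earthquake) ≈ 0.121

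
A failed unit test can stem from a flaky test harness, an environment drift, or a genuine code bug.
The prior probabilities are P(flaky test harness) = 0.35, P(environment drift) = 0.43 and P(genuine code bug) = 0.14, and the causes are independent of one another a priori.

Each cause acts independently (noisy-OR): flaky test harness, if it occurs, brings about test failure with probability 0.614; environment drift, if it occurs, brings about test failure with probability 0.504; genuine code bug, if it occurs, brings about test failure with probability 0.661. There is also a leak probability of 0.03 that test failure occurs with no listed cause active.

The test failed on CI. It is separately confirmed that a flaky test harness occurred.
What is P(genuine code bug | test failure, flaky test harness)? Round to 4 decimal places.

P(genuine code bug | test failure, flaky test harness) ≈ 0.1718

Under noisy-OR, P(test failure | causes) = 1 − (1−0.03)·∏(1−qᵢ) over the active causes.
Sum P(test failure|·) weighted by the priors over the 4 (environment drift, genuine code bug) configurations:
  P(test failure | flaky test harness) = 0.62558*0.57*0.86 + 0.873072*0.57*0.14 + 0.814288*0.43*0.86 + 0.937044*0.43*0.14
        = 0.306659 + 0.069671 + 0.301124 + 0.056410 = 0.733864
Configurations with genuine code bug contribute 0.126081, so
  P(genuine code bug | test failure, flaky test harness) = 0.126081 / 0.733864 ≈ 0.1718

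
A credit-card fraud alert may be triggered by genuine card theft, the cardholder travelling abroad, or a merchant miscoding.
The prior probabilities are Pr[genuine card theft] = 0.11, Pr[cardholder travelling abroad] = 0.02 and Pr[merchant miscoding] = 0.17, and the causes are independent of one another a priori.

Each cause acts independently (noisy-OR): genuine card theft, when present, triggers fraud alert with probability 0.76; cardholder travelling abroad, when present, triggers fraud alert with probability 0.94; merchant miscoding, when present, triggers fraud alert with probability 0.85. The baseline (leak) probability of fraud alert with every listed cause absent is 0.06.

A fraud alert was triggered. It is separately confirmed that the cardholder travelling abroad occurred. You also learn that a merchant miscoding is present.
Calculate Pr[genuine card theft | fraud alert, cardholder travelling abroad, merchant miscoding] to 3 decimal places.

Under noisy-OR, P(fraud alert | causes) = 1 − (1−0.06)·∏(1−qᵢ) over the active causes.
By total probability over both values of genuine card theft:
  P(fraud alert | cardholder travelling abroad, merchant miscoding) = 0.99154·0.89 + 0.99797·0.11
        = 0.882471 + 0.109777 = 0.992248
The terms with genuine card theft present sum to 0.109777, so
  P(genuine card theft | fraud alert, cardholder travelling abroad, merchant miscoding) = 0.109777 / 0.992248 ≈ 0.111

Pr[genuine card theft | fraud alert, cardholder travelling abroad, merchant miscoding] ≈ 0.111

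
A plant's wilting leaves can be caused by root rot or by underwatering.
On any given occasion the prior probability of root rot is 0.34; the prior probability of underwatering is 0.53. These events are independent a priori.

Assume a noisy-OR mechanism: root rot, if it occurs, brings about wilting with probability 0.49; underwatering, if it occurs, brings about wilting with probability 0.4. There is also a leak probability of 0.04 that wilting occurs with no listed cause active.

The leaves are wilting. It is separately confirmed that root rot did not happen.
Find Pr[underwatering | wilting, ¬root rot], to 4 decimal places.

Under noisy-OR, P(wilting | causes) = 1 − (1−0.04)·∏(1−qᵢ) over the active causes.
By total probability over both values of underwatering:
  P(wilting | ¬root rot) = 0.04·0.47 + 0.424·0.53
        = 0.018800 + 0.224720 = 0.243520
Configurations with underwatering contribute 0.224720, so
  P(underwatering | wilting, ¬root rot) = 0.224720 / 0.243520 ≈ 0.9228

Pr[underwatering | wilting, ¬root rot] ≈ 0.9228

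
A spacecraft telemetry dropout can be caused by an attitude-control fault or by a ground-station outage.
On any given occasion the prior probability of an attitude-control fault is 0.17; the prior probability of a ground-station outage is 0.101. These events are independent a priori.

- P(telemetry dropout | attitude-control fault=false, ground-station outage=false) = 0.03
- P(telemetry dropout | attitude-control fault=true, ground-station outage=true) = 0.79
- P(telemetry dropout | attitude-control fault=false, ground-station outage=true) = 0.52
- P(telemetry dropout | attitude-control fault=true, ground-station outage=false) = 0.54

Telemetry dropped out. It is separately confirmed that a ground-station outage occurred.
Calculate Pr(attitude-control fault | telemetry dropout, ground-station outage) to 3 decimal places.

Numerator (weight on configurations with attitude-control fault): 0.79×0.17 = 0.134300
Normalizer over all consistent configurations: 0.52×0.83 + 0.79×0.17 = 0.565900
Posterior = 0.134300 / 0.565900 ≈ 0.237

Pr(attitude-control fault | telemetry dropout, ground-station outage) ≈ 0.237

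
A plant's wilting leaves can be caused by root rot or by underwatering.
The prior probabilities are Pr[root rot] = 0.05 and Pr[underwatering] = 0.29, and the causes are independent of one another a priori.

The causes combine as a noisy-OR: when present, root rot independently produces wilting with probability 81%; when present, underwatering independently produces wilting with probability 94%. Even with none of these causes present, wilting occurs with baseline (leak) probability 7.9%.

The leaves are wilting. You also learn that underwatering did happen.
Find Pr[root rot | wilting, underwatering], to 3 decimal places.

Pr[root rot | wilting, underwatering] ≈ 0.052

Under noisy-OR, P(wilting | causes) = 1 − (1−0.079)·∏(1−qᵢ) over the active causes.
Weight on root rot=true, given the evidence: 0.989501*0.05 = 0.049475
Denominator P(wilting | underwatering): 0.94474*0.95 + 0.989501*0.05 = 0.946978
P(root rot | wilting, underwatering) = 0.049475/0.946978 ≈ 0.052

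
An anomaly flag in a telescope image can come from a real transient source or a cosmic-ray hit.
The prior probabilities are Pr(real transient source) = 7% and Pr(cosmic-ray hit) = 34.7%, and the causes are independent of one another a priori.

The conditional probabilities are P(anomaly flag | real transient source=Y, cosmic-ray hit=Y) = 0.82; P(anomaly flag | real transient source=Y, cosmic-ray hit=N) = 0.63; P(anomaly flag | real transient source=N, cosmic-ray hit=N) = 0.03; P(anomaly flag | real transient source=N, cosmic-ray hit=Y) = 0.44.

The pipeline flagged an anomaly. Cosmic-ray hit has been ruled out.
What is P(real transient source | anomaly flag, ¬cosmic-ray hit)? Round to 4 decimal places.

P(anomaly flag | ¬cosmic-ray hit) = 0.03×0.93 + 0.63×0.07 = 0.027900 + 0.044100 = 0.072000
Restricting to configurations with real transient source present: 0.63×0.07 = 0.044100.
So P(real transient source | anomaly flag, ¬cosmic-ray hit) = 0.044100/0.072000 ≈ 0.6125.

P(real transient source | anomaly flag, ¬cosmic-ray hit) ≈ 0.6125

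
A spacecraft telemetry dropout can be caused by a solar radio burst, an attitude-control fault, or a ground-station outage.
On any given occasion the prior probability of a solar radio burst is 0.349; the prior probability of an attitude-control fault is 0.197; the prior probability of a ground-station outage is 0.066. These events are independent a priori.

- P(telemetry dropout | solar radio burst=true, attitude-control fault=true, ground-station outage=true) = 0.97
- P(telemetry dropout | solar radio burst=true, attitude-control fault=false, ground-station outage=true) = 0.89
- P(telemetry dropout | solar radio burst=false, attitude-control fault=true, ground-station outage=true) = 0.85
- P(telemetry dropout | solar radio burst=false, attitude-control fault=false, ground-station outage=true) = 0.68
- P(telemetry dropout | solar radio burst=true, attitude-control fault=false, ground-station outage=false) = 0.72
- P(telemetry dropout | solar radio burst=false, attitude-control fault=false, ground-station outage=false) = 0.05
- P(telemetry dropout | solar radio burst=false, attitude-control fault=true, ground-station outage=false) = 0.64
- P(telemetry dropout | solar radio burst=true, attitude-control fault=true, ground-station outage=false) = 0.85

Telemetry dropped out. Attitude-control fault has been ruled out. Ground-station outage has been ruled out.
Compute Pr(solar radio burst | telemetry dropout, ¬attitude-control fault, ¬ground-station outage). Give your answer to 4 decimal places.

P(telemetry dropout | ¬attitude-control fault, ¬ground-station outage) = 0.05·0.651 + 0.72·0.349 = 0.032550 + 0.251280 = 0.283830
Of this, 0.251280 comes from 0.72·0.349 (the solar radio burst=true cases).
Hence the posterior is 0.251280/0.283830 ≈ 0.8853.

Pr(solar radio burst | telemetry dropout, ¬attitude-control fault, ¬ground-station outage) ≈ 0.8853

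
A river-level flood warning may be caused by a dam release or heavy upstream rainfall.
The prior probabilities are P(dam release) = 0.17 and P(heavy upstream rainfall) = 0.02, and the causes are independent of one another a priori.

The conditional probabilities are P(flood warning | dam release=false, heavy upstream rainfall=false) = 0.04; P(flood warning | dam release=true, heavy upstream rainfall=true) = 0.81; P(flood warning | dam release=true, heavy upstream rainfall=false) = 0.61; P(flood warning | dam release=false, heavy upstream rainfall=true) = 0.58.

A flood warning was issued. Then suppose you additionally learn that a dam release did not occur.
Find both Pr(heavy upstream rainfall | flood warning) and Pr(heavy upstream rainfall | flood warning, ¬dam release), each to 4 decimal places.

Pr(heavy upstream rainfall | flood warning) ≈ 0.0845; Pr(heavy upstream rainfall | flood warning, ¬dam release) ≈ 0.2283

Numerator (weight on configurations with heavy upstream rainfall): 0.009628 + 0.002754 = 0.012382
Denominator P(flood warning): 0.04·0.83·0.98 + 0.58·0.83·0.02 + 0.61·0.17·0.98 + 0.81·0.17·0.02 = 0.146544
P(heavy upstream rainfall | flood warning) = 0.012382/0.146544 ≈ 0.0845

Now condition on the additional information:
Enumerate both values of heavy upstream rainfall and weight by the priors:
  P(flood warning | ¬dam release) = 0.04·0.98 + 0.58·0.02
        = 0.039200 + 0.011600 = 0.050800
Configurations with heavy upstream rainfall contribute 0.011600, so
  P(heavy upstream rainfall | flood warning, ¬dam release) = 0.011600 / 0.050800 ≈ 0.2283
With dam release excluded, heavy upstream rainfall must carry more of the explanatory weight for the flood warning.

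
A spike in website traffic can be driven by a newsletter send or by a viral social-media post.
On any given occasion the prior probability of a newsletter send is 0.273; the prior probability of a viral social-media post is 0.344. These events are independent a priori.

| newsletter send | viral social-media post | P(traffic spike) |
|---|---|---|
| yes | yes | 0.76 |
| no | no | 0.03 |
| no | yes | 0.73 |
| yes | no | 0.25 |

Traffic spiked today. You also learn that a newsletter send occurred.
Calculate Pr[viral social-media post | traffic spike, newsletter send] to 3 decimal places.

P(traffic spike | newsletter send) = 0.25*0.656 + 0.76*0.344 = 0.164000 + 0.261440 = 0.425440
Of this, 0.261440 comes from 0.76*0.344 (the viral social-media post=true cases).
Hence the posterior is 0.261440/0.425440 ≈ 0.615.

Pr[viral social-media post | traffic spike, newsletter send] ≈ 0.615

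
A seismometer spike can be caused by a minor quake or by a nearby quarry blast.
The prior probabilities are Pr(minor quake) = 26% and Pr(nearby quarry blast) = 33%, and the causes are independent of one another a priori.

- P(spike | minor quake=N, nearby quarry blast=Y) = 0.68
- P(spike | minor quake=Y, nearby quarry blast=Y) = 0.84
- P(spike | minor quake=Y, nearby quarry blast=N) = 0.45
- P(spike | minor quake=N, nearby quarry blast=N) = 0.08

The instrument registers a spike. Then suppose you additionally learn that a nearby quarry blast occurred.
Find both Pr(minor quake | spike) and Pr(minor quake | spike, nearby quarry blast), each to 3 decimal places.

Pr(minor quake | spike) ≈ 0.422; Pr(minor quake | spike, nearby quarry blast) ≈ 0.303

Numerator (weight on configurations with minor quake): 0.078390 + 0.072072 = 0.150462
Denominator P(spike): 0.08*0.74*0.67 + 0.68*0.74*0.33 + 0.45*0.26*0.67 + 0.84*0.26*0.33 = 0.356182
P(minor quake | spike) = 0.150462/0.356182 ≈ 0.422

With the extra evidence:
Numerator (weight on configurations with minor quake): 0.84*0.26 = 0.218400
Normalizer over all consistent configurations: 0.68*0.74 + 0.84*0.26 = 0.721600
P(minor quake | spike, nearby quarry blast) = 0.218400/0.721600 ≈ 0.303
Conditioning on nearby quarry blast lowers the posterior on minor quake: the classic explaining-away effect in a common-effect structure.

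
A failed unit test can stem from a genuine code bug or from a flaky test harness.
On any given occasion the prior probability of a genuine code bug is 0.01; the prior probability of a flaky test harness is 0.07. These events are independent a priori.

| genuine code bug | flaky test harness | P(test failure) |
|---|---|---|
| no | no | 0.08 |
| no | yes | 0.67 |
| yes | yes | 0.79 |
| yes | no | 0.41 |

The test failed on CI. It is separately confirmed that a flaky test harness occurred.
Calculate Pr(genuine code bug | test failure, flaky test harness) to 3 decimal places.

Pr(genuine code bug | test failure, flaky test harness) ≈ 0.012

Weight on genuine code bug=true, given the evidence: 0.79*0.01 = 0.007900
Normalizer over all consistent configurations: 0.67*0.99 + 0.79*0.01 = 0.671200
Posterior = 0.007900 / 0.671200 ≈ 0.012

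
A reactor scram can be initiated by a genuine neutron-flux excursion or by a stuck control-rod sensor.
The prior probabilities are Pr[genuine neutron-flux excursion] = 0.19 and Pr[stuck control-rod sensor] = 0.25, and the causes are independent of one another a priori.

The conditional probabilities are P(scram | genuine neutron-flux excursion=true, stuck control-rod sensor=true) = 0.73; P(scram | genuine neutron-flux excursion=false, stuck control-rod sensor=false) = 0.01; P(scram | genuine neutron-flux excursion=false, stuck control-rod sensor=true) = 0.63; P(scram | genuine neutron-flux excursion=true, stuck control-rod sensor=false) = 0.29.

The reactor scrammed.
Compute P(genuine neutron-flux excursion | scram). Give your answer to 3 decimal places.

P(genuine neutron-flux excursion | scram) ≈ 0.363

By total probability over the 4 (genuine neutron-flux excursion, stuck control-rod sensor) configurations:
  P(scram) = 0.01·0.81·0.75 + 0.63·0.81·0.25 + 0.29·0.19·0.75 + 0.73·0.19·0.25
        = 0.006075 + 0.127575 + 0.041325 + 0.034675 = 0.209650
Configurations with genuine neutron-flux excursion contribute 0.076000, so
  P(genuine neutron-flux excursion | scram) = 0.076000 / 0.209650 ≈ 0.363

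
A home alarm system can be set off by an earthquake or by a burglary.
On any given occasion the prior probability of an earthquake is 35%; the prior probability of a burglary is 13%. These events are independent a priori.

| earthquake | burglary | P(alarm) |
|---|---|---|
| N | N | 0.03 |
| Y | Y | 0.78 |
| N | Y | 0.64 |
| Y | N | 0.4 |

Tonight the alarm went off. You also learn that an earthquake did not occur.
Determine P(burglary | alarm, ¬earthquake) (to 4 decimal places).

P(burglary | alarm, ¬earthquake) ≈ 0.7612

Numerator (weight on configurations with burglary): 0.64·0.13 = 0.083200
Normalizer over all consistent configurations: 0.03·0.87 + 0.64·0.13 = 0.109300
Posterior = 0.083200 / 0.109300 ≈ 0.7612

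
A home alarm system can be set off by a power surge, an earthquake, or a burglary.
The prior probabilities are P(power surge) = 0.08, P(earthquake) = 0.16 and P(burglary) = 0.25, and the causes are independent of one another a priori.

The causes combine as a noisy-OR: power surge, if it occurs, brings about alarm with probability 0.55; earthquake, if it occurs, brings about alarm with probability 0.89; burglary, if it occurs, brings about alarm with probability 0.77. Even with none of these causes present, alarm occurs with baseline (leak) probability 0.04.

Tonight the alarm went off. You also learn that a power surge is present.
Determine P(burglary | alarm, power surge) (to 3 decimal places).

Under noisy-OR, P(alarm | causes) = 1 − (1−0.04)·∏(1−qᵢ) over the active causes.
Sum P(alarm|·) weighted by the priors over the 4 (earthquake, burglary) configurations:
  P(alarm | power surge) = 0.568×0.84×0.75 + 0.90064×0.84×0.25 + 0.95248×0.16×0.75 + 0.98907×0.16×0.25
        = 0.357840 + 0.189134 + 0.114298 + 0.039563 = 0.700835
Keeping only the burglary-present terms gives 0.228697, so
  P(burglary | alarm, power surge) = 0.228697 / 0.700835 ≈ 0.326

P(burglary | alarm, power surge) ≈ 0.326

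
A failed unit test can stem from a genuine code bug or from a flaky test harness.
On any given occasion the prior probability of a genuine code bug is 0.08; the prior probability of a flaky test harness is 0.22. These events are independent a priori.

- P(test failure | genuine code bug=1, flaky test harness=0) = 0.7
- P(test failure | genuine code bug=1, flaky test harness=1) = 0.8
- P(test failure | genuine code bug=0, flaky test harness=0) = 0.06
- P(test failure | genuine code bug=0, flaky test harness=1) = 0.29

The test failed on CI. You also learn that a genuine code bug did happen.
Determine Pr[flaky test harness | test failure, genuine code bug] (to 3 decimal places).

By total probability over both values of flaky test harness:
  P(test failure | genuine code bug) = 0.7×0.78 + 0.8×0.22
        = 0.546000 + 0.176000 = 0.722000
The terms with flaky test harness present sum to 0.176000, so
  P(flaky test harness | test failure, genuine code bug) = 0.176000 / 0.722000 ≈ 0.244

Pr[flaky test harness | test failure, genuine code bug] ≈ 0.244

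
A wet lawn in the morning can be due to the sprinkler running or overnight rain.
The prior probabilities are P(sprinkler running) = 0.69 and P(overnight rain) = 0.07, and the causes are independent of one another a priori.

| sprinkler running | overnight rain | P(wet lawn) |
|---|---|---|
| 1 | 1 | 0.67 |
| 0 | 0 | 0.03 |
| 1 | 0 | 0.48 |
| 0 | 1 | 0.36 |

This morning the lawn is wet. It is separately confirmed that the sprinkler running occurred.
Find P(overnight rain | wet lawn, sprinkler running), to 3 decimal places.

P(overnight rain | wet lawn, sprinkler running) ≈ 0.095

Enumerate both values of overnight rain and weight by the priors:
  P(wet lawn | sprinkler running) = 0.48·0.93 + 0.67·0.07
        = 0.446400 + 0.046900 = 0.493300
The terms with overnight rain present sum to 0.046900, so
  P(overnight rain | wet lawn, sprinkler running) = 0.046900 / 0.493300 ≈ 0.095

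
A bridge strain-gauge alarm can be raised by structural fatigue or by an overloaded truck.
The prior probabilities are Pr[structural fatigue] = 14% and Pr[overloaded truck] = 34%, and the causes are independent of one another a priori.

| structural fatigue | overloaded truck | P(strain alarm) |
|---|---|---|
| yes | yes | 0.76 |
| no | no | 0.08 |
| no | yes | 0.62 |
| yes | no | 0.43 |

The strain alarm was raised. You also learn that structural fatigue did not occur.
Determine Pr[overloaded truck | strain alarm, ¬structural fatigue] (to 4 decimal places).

P(strain alarm | ¬structural fatigue) = 0.08*0.66 + 0.62*0.34 = 0.052800 + 0.210800 = 0.263600
The overloaded truck-present share is 0.62*0.34 = 0.210800.
Hence the posterior is 0.210800/0.263600 ≈ 0.7997.

Pr[overloaded truck | strain alarm, ¬structural fatigue] ≈ 0.7997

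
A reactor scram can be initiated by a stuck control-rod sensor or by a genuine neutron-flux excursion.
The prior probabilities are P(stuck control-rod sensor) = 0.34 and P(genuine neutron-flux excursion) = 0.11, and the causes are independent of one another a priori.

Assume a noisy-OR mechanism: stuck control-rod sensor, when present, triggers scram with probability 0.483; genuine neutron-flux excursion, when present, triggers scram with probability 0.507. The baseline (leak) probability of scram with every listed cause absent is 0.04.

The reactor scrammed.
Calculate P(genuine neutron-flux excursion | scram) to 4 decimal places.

Under noisy-OR, P(scram | causes) = 1 − (1−0.04)·∏(1−qᵢ) over the active causes.
Numerator (weight on configurations with genuine neutron-flux excursion): 0.038240 + 0.028249 = 0.066489
Denominator P(scram): 0.04×0.66×0.89 + 0.52672×0.66×0.11 + 0.50368×0.34×0.89 + 0.755314×0.34×0.11 = 0.242399
Posterior = 0.066489 / 0.242399 ≈ 0.2743

P(genuine neutron-flux excursion | scram) ≈ 0.2743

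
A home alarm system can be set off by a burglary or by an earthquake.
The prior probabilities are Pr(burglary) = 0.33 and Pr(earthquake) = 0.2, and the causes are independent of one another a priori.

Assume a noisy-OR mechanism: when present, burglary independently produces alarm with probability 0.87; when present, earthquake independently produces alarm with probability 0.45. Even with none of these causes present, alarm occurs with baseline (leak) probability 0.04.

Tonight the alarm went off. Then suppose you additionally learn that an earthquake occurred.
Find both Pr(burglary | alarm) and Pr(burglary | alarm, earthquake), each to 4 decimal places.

Pr(burglary | alarm) ≈ 0.7755; Pr(burglary | alarm, earthquake) ≈ 0.4929

Under noisy-OR, P(alarm | causes) = 1 − (1−0.04)·∏(1−qᵢ) over the active causes.
Weight on burglary=true, given the evidence: 0.231053 + 0.061470 = 0.292523
Normalizer over all consistent configurations: 0.04*0.67*0.8 + 0.472*0.67*0.2 + 0.8752*0.33*0.8 + 0.93136*0.33*0.2 = 0.377211
Posterior = 0.292523 / 0.377211 ≈ 0.7755

Now condition on the additional information:
Numerator (weight on configurations with burglary): 0.93136·0.33 = 0.307349
Normalizer over all consistent configurations: 0.472·0.67 + 0.93136·0.33 = 0.623589
P(burglary | alarm, earthquake) = 0.307349/0.623589 ≈ 0.4929
This is intercausal reasoning (explaining away): once earthquake accounts for the alarm, burglary becomes less likely.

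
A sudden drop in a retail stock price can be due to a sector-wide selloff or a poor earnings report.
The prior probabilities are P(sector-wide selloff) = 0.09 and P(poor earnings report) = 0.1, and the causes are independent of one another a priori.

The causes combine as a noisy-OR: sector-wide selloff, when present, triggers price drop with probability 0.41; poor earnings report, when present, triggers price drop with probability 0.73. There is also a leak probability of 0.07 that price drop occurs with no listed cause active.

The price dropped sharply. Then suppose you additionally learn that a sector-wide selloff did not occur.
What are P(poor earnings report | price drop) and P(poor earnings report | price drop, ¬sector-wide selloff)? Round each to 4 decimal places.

P(poor earnings report | price drop) ≈ 0.4468; P(poor earnings report | price drop, ¬sector-wide selloff) ≈ 0.5431

Under noisy-OR, P(price drop | causes) = 1 − (1−0.07)·∏(1−qᵢ) over the active causes.
Enumerate the 4 (sector-wide selloff, poor earnings report) configurations and weight by the priors:
  P(price drop) = 0.07*0.91*0.9 + 0.7489*0.91*0.1 + 0.4513*0.09*0.9 + 0.851851*0.09*0.1
        = 0.057330 + 0.068150 + 0.036555 + 0.007667 = 0.169702
The terms with poor earnings report present sum to 0.075817, so
  P(poor earnings report | price drop) = 0.075817 / 0.169702 ≈ 0.4468

Now condition on the additional information:
P(price drop | ¬sector-wide selloff) = 0.07×0.9 + 0.7489×0.1 = 0.063000 + 0.074890 = 0.137890
The poor earnings report-present share is 0.7489×0.1 = 0.074890.
P(poor earnings report | price drop, ¬sector-wide selloff) = 0.074890 / 0.137890 ≈ 0.5431
Ruling out sector-wide selloff raises the posterior on poor earnings report — the flip side of explaining away.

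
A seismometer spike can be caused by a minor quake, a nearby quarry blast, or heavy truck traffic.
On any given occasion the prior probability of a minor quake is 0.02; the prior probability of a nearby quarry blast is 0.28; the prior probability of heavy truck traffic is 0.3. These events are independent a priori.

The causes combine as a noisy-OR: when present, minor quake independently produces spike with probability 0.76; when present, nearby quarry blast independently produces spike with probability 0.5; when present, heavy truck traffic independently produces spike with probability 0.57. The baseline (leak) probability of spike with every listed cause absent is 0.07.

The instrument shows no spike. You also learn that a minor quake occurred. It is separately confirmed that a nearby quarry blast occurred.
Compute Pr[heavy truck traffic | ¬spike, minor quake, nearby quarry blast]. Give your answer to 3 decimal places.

Under noisy-OR, P(spike | causes) = 1 − (1−0.07)·∏(1−qᵢ) over the active causes.
P(¬spike | minor quake, nearby quarry blast) = 0.1116*0.7 + 0.047988*0.3 = 0.078120 + 0.014396 = 0.092516
Restricting to configurations with heavy truck traffic present: 0.047988*0.3 = 0.014396.
Hence the posterior is 0.014396/0.092516 ≈ 0.156.

Pr[heavy truck traffic | ¬spike, minor quake, nearby quarry blast] ≈ 0.156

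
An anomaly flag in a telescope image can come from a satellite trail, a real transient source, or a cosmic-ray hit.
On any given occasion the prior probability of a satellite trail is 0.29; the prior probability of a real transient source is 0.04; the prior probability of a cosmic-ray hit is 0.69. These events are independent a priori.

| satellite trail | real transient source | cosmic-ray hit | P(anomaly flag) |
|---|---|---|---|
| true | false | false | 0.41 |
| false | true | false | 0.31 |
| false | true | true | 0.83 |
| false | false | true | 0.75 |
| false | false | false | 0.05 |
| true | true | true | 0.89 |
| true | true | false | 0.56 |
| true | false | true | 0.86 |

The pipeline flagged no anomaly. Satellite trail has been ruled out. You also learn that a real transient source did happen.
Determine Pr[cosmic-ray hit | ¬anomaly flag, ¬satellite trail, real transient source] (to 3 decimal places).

Pr[cosmic-ray hit | ¬anomaly flag, ¬satellite trail, real transient source] ≈ 0.354

Weight on cosmic-ray hit=true, given the evidence: 0.17×0.69 = 0.117300
Normalizer over all consistent configurations: 0.69×0.31 + 0.17×0.69 = 0.331200
P(cosmic-ray hit | ¬anomaly flag, ¬satellite trail, real transient source) = 0.117300/0.331200 ≈ 0.354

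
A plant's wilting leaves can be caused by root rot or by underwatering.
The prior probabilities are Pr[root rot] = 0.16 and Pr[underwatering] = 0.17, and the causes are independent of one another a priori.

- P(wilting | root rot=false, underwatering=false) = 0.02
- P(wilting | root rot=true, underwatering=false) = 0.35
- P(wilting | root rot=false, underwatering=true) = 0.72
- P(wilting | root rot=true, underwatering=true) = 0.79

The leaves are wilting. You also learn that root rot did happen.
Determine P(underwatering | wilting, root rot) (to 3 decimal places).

P(underwatering | wilting, root rot) ≈ 0.316

By total probability over both values of underwatering:
  P(wilting | root rot) = 0.35·0.83 + 0.79·0.17
        = 0.290500 + 0.134300 = 0.424800
The terms with underwatering present sum to 0.134300, so
  P(underwatering | wilting, root rot) = 0.134300 / 0.424800 ≈ 0.316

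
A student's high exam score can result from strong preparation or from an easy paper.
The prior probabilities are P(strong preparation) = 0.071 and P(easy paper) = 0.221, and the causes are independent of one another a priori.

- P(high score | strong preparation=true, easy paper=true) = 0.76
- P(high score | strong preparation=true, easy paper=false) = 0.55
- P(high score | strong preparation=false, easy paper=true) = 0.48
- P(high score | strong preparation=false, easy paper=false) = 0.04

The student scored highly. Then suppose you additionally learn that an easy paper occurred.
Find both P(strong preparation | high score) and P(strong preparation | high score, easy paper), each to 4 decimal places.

P(high score) = 0.04*0.929*0.779 + 0.48*0.929*0.221 + 0.55*0.071*0.779 + 0.76*0.071*0.221 = 0.028948 + 0.098548 + 0.030420 + 0.011925 = 0.169841
Of this, 0.042345 comes from 0.030420 + 0.011925 (the strong preparation=true cases).
So P(strong preparation | high score) = 0.042345/0.169841 ≈ 0.2493.

Now also conditioning on easy paper=true:
For the numerator, keep only strong preparation=true terms: 0.76·0.071 = 0.053960
Normalizer over all consistent configurations: 0.48·0.929 + 0.76·0.071 = 0.499880
Posterior = 0.053960 / 0.499880 ≈ 0.1079

P(strong preparation | high score) ≈ 0.2493; P(strong preparation | high score, easy paper) ≈ 0.1079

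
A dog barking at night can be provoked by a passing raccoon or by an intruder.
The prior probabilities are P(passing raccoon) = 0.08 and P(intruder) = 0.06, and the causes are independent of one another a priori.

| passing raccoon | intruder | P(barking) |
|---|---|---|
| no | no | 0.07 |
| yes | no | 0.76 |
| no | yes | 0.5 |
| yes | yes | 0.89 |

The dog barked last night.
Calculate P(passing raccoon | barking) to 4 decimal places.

Numerator (weight on configurations with passing raccoon): 0.057152 + 0.004272 = 0.061424
Normalizer over all consistent configurations: 0.07*0.92*0.94 + 0.5*0.92*0.06 + 0.76*0.08*0.94 + 0.89*0.08*0.06 = 0.149560
P(passing raccoon | barking) = 0.061424/0.149560 ≈ 0.4107

P(passing raccoon | barking) ≈ 0.4107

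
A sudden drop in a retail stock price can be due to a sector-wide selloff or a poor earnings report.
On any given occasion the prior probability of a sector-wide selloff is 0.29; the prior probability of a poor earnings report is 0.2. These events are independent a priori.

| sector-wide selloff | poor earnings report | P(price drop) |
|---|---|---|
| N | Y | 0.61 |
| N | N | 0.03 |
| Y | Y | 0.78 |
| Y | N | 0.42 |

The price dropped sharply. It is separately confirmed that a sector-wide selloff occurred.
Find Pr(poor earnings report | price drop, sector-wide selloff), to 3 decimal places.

Pr(poor earnings report | price drop, sector-wide selloff) ≈ 0.317

Sum P(price drop|·) weighted by the priors over both values of poor earnings report:
  P(price drop | sector-wide selloff) = 0.42×0.8 + 0.78×0.2
        = 0.336000 + 0.156000 = 0.492000
Configurations with poor earnings report contribute 0.156000, so
  P(poor earnings report | price drop, sector-wide selloff) = 0.156000 / 0.492000 ≈ 0.317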